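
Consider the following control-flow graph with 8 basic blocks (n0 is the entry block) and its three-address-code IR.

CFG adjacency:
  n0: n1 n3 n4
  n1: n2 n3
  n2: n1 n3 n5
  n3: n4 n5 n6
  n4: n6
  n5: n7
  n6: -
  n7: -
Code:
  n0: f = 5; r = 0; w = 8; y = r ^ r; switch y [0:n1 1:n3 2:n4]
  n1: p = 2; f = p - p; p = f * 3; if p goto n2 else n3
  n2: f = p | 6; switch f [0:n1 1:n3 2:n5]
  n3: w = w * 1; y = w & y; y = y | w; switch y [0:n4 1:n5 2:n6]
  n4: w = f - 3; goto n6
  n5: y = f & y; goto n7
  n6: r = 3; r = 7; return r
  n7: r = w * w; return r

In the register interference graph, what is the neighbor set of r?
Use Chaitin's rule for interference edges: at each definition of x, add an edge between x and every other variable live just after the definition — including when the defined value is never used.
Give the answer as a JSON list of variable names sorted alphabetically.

Answer: ["f", "w"]

Derivation:
Block summaries:
  n0: def={f,r,w,y} ue=∅
  n1: def={f,p} ue=∅
  n2: def={f} ue={p}
  n3: def={w,y} ue={w,y}
  n4: def={w} ue={f}
  n5: def={y} ue={f,y}
  n6: def={r} ue=∅
  n7: def={r} ue={w}

Liveness:
  n0: in=∅ out={f,w,y}
  n1: in={w,y} out={f,p,w,y}
  n2: in={p,w,y} out={f,w,y}
  n3: in={f,w,y} out={f,w,y}
  n4: in={f} out=∅
  n5: in={f,w,y} out={w}
  n6: in=∅ out=∅
  n7: in={w} out=∅

Interfere edges:
  f — {p,r,w,y}
  p — {f,w,y}
  r — {f,w}
  w — {f,p,r,y}
  y — {f,p,w}

N(r) = ["f", "w"]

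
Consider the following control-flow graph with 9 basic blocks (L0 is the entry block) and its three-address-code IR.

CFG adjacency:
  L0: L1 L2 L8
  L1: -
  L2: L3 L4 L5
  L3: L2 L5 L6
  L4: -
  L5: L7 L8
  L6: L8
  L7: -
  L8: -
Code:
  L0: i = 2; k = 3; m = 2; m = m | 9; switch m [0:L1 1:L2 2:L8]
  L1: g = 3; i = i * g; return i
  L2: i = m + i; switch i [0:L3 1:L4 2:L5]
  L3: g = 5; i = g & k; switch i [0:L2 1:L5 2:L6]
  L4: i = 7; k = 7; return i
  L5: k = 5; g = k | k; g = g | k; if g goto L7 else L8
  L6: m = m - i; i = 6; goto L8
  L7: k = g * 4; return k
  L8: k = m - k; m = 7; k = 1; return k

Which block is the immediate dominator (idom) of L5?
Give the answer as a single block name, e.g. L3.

idom tree: L1←L0 L2←L0 L3←L2 L4←L2 L5←L2 L6←L3 L7←L5 L8←L0
Join-block Dom:
  L2: preds {L0,L3}: {L0} ∩ {L0,L2,L3} = {L0}; idom=L0
  L5: preds {L2,L3}: {L0,L2} ∩ {L0,L2,L3} = {L0,L2}; idom=L2
  L8: preds {L0,L5,L6}: {L0} ∩ {L0,L2,L5} ∩ {L0,L2,L3,L6} = {L0}; idom=L0

idom(L5) = L2

Answer: L2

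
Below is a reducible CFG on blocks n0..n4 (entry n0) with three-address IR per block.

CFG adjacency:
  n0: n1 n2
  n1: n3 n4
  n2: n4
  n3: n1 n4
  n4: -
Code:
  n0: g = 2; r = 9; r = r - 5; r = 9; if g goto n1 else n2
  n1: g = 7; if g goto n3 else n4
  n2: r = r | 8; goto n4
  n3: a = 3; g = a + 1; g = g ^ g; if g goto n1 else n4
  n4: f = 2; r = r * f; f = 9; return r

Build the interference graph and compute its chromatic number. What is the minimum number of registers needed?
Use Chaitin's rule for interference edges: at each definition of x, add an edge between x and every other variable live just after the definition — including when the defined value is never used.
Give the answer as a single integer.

Answer: 2

Analysis:
Block summaries:
  n0 def {g,r} use ∅
  n1 def {g} use ∅
  n2 def {r} use {r}
  n3 def {a,g} use ∅
  n4 def {f,r} use {r}

Live sets:
  live n0: ∅→{r}
  live n1: {r}→{r}
  live n2: {r}→{r}
  live n3: {r}→{r}
  live n4: {r}→∅

Conflict graph:
  a: {r}
  f: {r}
  g: {r}
  r: {a,f,g}

Chromatic number:
  lower bound: {a,r} mutually conflict ⇒ χ ≥ 2
  assign a→r1 f→r1 g→r1 r→r0 — no edge inside a register ⇒ χ ≤ 2
  χ = 2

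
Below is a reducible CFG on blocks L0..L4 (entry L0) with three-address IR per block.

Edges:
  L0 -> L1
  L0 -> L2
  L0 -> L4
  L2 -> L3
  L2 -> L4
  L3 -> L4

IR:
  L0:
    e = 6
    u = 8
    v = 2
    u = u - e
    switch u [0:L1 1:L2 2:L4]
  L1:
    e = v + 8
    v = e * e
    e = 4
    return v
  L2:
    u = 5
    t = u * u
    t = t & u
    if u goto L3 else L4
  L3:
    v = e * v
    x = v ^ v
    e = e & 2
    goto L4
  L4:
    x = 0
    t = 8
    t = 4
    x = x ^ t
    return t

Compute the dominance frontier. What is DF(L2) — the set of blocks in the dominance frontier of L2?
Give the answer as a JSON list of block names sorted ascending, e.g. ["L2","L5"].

Answer: ["L4"]

Analysis:
idom tree: L1←L0 L2←L0 L3←L2 L4←L0
Dom∩ at merges:
  L4: preds {L0,L2,L3}: {L0} ∩ {L0,L2} ∩ {L0,L2,L3} = {L0}; idom=L0

Frontier:
  join L4 pred L0: · stop@L0
  join L4 pred L2: L2 stop@L0
  join L4 pred L3: L3→L2 stop@L0
  L0: DF=∅
  L1: DF=∅
  L2: DF={L4}
  L3: DF={L4}
  L4: DF=∅

DF(L2) = ["L4"]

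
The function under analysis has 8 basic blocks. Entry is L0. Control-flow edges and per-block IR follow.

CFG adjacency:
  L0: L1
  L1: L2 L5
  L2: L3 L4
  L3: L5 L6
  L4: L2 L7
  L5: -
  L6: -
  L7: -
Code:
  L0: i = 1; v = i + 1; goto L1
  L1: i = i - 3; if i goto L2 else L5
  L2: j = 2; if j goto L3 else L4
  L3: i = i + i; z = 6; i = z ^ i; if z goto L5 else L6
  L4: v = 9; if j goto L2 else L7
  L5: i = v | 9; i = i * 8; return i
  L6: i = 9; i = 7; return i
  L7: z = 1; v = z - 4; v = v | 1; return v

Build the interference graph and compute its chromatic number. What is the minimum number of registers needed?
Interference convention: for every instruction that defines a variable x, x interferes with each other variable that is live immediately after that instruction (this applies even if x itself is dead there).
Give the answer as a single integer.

Answer: 3

Analysis:
Per-block:
  L0 def {i,v} use ∅
  L1 def {i} use {i}
  L2 def {j} use ∅
  L3 def {i,z} use {i}
  L4 def {v} use {j}
  L5 def {i} use {v}
  L6 def {i} use ∅
  L7 def {v,z} use ∅

Live sets:
  L0: in=∅ out={i,v}
  L1: in={i,v} out={i,v}
  L2: in={i,v} out={i,j,v}
  L3: in={i,v} out={v}
  L4: in={i,j} out={i,v}
  L5: in={v} out=∅
  L6: in=∅ out=∅
  L7: in=∅ out=∅

Interfere edges:
  i↔{j,v,z}
  j↔{i,v}
  v↔{i,j,z}
  z↔{i,v}

Colouring:
  lower bound: {i,j,v} mutually conflict ⇒ χ ≥ 3
  assign i→r0 j→r2 v→r1 z→r2 — no edge inside a register ⇒ χ ≤ 3
  χ = 3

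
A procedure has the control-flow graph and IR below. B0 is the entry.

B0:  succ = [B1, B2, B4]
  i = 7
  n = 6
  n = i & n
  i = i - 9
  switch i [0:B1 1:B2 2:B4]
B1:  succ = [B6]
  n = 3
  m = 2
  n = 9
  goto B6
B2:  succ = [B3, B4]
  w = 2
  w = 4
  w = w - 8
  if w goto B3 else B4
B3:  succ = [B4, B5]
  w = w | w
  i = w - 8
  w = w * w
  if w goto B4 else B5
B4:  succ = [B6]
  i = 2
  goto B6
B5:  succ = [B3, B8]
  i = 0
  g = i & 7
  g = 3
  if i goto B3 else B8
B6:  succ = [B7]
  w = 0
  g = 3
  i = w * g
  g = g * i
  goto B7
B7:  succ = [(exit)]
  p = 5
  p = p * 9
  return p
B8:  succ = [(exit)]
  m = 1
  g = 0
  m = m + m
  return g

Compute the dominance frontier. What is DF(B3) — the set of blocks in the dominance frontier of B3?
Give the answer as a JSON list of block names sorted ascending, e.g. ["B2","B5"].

Answer: ["B3", "B4"]

Derivation:
idom tree: B1←B0 B2←B0 B3←B2 B4←B0 B5←B3 B6←B0 B7←B6 B8←B5
Dom∩ at merges:
  B3: preds {B2,B5}: {B0,B2} ∩ {B0,B2,B3,B5} = {B0,B2}; idom=B2
  B4: preds {B0,B2,B3}: {B0} ∩ {B0,B2} ∩ {B0,B2,B3} = {B0}; idom=B0
  B6: preds {B1,B4}: {B0,B1} ∩ {B0,B4} = {B0}; idom=B0

Frontier:
  B3←B2: walk · to B2
  B3←B5: walk B5→B3 to B2
  B4←B0: walk · to B0
  B4←B2: walk B2 to B0
  B4←B3: walk B3→B2 to B0
  B6←B1: walk B1 to B0
  B6←B4: walk B4 to B0
  DF(B0)=∅
  DF(B1)={B6}
  DF(B2)={B4}
  DF(B3)={B3,B4}
  DF(B4)={B6}
  DF(B5)={B3}
  DF(B6)=∅
  DF(B7)=∅
  DF(B8)=∅

DF(B3) = ["B3", "B4"]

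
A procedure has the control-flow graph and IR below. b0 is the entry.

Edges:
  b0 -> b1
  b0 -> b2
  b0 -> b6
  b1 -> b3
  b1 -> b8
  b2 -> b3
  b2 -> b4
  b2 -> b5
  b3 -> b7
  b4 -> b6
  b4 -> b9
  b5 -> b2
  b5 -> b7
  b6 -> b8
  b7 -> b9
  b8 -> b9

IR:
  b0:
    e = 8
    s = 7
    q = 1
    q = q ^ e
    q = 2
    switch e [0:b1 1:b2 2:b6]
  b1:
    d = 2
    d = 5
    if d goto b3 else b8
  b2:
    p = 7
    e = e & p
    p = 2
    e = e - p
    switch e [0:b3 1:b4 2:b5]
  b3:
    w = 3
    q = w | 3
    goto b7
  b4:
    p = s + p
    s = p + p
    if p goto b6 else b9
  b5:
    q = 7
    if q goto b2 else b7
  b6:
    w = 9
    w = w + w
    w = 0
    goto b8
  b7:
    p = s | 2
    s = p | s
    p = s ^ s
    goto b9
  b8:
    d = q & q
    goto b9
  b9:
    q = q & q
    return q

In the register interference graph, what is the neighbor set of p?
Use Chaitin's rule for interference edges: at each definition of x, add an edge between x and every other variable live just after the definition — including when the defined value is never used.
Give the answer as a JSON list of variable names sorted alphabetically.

Answer: ["e", "q", "s"]

Derivation:
Block summaries:
  b0: {e,q,s} / ∅
  b1: {d} / ∅
  b2: {e,p} / {e}
  b3: {q,w} / ∅
  b4: {p,s} / {p,s}
  b5: {q} / ∅
  b6: {w} / ∅
  b7: {p,s} / {s}
  b8: {d} / {q}
  b9: {q} / {q}

Liveness:
  b0: in=∅ out={e,q,s}
  b1: in={q,s} out={q,s}
  b2: in={e,q,s} out={e,p,q,s}
  b3: in={s} out={q,s}
  b4: in={p,q,s} out={q}
  b5: in={e,s} out={e,q,s}
  b6: in={q} out={q}
  b7: in={q,s} out={q}
  b8: in={q} out={q}
  b9: in={q} out=∅

Interference:
  d: {q,s}
  e: {p,q,s}
  p: {e,q,s}
  q: {d,e,p,s,w}
  s: {d,e,p,q,w}
  w: {q,s}

N(p) = ["e", "q", "s"]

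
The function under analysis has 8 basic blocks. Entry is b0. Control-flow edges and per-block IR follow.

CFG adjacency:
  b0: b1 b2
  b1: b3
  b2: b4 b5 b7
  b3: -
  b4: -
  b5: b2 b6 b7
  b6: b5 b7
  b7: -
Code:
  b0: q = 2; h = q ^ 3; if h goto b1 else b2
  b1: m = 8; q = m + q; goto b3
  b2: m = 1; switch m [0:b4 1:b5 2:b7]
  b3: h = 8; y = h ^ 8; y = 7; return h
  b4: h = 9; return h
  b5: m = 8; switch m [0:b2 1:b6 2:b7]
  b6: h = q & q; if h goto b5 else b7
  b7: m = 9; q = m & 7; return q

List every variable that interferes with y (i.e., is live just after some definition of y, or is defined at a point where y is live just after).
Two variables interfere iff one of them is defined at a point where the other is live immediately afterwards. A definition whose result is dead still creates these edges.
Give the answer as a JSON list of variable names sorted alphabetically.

Answer: ["h"]

Working:
def/use:
  b0: {h,q} / ∅
  b1: {m,q} / {q}
  b2: {m} / ∅
  b3: {h,y} / ∅
  b4: {h} / ∅
  b5: {m} / ∅
  b6: {h} / {q}
  b7: {m,q} / ∅

Live sets:
  b0 li=∅ lo={q}
  b1 li={q} lo=∅
  b2 li={q} lo={q}
  b3 li=∅ lo=∅
  b4 li=∅ lo=∅
  b5 li={q} lo={q}
  b6 li={q} lo={q}
  b7 li=∅ lo=∅

Interference:
  h — {q,y}
  m — {q}
  q — {h,m}
  y — {h}

N(y) = ["h"]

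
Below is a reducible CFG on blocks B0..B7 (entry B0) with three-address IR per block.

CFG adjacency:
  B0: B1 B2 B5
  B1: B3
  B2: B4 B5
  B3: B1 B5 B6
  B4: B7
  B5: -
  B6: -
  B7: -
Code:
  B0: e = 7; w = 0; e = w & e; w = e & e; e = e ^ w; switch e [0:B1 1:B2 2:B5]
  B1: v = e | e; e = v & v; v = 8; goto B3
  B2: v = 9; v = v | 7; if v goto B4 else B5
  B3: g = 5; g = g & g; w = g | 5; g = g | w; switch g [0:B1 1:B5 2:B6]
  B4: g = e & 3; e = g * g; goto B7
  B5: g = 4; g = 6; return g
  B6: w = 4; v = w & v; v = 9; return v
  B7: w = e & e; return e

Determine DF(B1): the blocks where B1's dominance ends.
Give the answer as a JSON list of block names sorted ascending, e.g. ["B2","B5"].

Answer: ["B1", "B5"]

Analysis:
idom tree: B1←B0 B2←B0 B3←B1 B4←B2 B5←B0 B6←B3 B7←B4
Join-block Dom:
  B1: preds {B0,B3}: {B0} ∩ {B0,B1,B3} = {B0}; idom=B0
  B5: preds {B0,B2,B3}: {B0} ∩ {B0,B2} ∩ {B0,B1,B3} = {B0}; idom=B0

DF walk-up:
  join B1 pred B0: · stop@B0
  join B1 pred B3: B3→B1 stop@B0
  join B5 pred B0: · stop@B0
  join B5 pred B2: B2 stop@B0
  join B5 pred B3: B3→B1 stop@B0
  B0 → ∅
  B1 → {B1,B5}
  B2 → {B5}
  B3 → {B1,B5}
  B4 → ∅
  B5 → ∅
  B6 → ∅
  B7 → ∅

DF(B1) = ["B1", "B5"]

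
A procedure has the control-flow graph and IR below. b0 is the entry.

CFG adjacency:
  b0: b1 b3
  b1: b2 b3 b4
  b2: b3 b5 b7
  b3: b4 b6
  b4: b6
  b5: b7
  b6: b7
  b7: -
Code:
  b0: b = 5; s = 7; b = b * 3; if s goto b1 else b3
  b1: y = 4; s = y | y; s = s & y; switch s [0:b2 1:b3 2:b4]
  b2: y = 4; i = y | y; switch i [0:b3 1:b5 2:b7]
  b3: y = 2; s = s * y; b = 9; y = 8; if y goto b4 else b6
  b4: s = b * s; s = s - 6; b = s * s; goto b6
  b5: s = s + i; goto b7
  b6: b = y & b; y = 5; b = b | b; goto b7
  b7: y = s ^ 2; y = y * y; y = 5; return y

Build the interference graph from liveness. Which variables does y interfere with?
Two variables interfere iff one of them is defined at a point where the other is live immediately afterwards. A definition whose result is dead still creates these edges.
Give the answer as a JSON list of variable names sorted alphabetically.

Block summaries:
  b0 def {b,s} use ∅
  b1 def {s,y} use ∅
  b2 def {i,y} use ∅
  b3 def {b,s,y} use {s}
  b4 def {b,s} use {b,s}
  b5 def {s} use {i,s}
  b6 def {b,y} use {b,y}
  b7 def {y} use {s}

Backward fixpoint:
  b0 li=∅ lo={b,s}
  b1 li={b} lo={b,s,y}
  b2 li={s} lo={i,s}
  b3 li={s} lo={b,s,y}
  b4 li={b,s,y} lo={b,s,y}
  b5 li={i,s} lo={s}
  b6 li={b,s,y} lo={s}
  b7 li={s} lo=∅

Conflict graph:
  b: {s,y}
  i: {s}
  s: {b,i,y}
  y: {b,s}

N(y) = ["b", "s"]

Answer: ["b", "s"]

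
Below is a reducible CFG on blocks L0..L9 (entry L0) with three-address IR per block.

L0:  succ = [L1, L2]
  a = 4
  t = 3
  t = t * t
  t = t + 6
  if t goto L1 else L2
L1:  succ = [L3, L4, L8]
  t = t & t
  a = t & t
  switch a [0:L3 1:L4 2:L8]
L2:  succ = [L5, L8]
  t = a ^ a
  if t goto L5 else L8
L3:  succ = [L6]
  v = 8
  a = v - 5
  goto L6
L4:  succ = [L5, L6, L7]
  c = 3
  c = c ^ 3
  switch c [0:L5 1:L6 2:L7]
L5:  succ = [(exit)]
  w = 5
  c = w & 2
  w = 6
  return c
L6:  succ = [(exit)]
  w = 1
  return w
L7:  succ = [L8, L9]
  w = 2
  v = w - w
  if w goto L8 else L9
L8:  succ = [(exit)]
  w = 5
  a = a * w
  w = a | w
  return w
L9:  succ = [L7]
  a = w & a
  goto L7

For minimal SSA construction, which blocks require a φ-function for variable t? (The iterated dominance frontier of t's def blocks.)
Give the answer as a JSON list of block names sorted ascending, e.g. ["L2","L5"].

idom tree: L1←L0 L2←L0 L3←L1 L4←L1 L5←L0 L6←L1 L7←L4 L8←L0 L9←L7
Dom∩ at merges:
  L5: preds {L2,L4}: {L0,L2} ∩ {L0,L1,L4} = {L0}; idom=L0
  L6: preds {L3,L4}: {L0,L1,L3} ∩ {L0,L1,L4} = {L0,L1}; idom=L1
  L7: preds {L4,L9}: {L0,L1,L4} ∩ {L0,L1,L4,L7,L9} = {L0,L1,L4}; idom=L4
  L8: preds {L1,L2,L7}: {L0,L1} ∩ {L0,L2} ∩ {L0,L1,L4,L7} = {L0}; idom=L0

DF walk-up:
  join L5 pred L2: L2 stop@L0
  join L5 pred L4: L4→L1 stop@L0
  join L6 pred L3: L3 stop@L1
  join L6 pred L4: L4 stop@L1
  join L7 pred L4: · stop@L4
  join L7 pred L9: L9→L7 stop@L4
  join L8 pred L1: L1 stop@L0
  join L8 pred L2: L2 stop@L0
  join L8 pred L7: L7→L4→L1 stop@L0
  L0: DF=∅
  L1: DF={L5,L8}
  L2: DF={L5,L8}
  L3: DF={L6}
  L4: DF={L5,L6,L8}
  L5: DF=∅
  L6: DF=∅
  L7: DF={L7,L8}
  L8: DF=∅
  L9: DF={L7}

φ for t: defs {L0,L1,L2}
  DF⁺ = {L5,L8}

Answer: ["L5", "L8"]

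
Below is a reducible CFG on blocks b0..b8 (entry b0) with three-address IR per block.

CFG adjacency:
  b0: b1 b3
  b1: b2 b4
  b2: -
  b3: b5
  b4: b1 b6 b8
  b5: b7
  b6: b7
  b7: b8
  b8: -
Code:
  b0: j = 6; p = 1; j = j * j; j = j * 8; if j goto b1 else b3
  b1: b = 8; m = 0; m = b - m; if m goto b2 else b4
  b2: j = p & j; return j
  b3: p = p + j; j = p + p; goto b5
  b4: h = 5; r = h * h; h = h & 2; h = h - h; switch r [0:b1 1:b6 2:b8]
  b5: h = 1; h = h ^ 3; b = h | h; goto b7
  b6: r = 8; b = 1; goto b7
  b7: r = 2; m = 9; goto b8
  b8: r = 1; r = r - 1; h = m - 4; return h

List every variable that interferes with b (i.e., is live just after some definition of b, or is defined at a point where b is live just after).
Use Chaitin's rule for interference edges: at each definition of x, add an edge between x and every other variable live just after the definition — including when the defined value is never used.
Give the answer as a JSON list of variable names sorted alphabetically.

Answer: ["j", "m", "p"]

Derivation:
def/use:
  b0 def {j,p} use ∅
  b1 def {b,m} use ∅
  b2 def {j} use {j,p}
  b3 def {j,p} use {j,p}
  b4 def {h,r} use ∅
  b5 def {b,h} use ∅
  b6 def {b,r} use ∅
  b7 def {m,r} use ∅
  b8 def {h,r} use {m}

Backward fixpoint:
  live b0: ∅→{j,p}
  live b1: {j,p}→{j,m,p}
  live b2: {j,p}→∅
  live b3: {j,p}→∅
  live b4: {j,m,p}→{j,m,p}
  live b5: ∅→∅
  live b6: ∅→∅
  live b7: ∅→{m}
  live b8: {m}→∅

Conflict graph:
  b↔{j,m,p}
  h↔{j,m,p,r}
  j↔{b,h,m,p,r}
  m↔{b,h,j,p,r}
  p↔{b,h,j,m,r}
  r↔{h,j,m,p}

N(b) = ["j", "m", "p"]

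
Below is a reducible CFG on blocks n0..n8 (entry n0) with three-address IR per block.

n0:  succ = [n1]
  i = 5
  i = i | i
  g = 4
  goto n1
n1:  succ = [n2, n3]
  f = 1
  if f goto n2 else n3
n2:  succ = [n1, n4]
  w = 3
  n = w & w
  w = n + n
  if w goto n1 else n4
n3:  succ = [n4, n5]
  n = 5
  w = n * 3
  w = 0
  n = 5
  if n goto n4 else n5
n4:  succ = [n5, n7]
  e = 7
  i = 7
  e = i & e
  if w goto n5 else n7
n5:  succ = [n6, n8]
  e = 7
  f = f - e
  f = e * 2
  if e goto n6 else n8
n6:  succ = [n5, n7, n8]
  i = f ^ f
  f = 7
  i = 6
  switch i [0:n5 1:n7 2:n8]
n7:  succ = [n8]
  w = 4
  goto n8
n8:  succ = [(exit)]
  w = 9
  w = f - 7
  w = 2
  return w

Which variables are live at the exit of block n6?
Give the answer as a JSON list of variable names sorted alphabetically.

Answer: ["f"]

Analysis:
def/use:
  n0 def {g,i} use ∅
  n1 def {f} use ∅
  n2 def {n,w} use ∅
  n3 def {n,w} use ∅
  n4 def {e,i} use {w}
  n5 def {e,f} use {f}
  n6 def {f,i} use {f}
  n7 def {w} use ∅
  n8 def {w} use {f}

Live sets:
  live n0: ∅→∅
  live n1: ∅→{f}
  live n2: {f}→{f,w}
  live n3: {f}→{f,w}
  live n4: {f,w}→{f}
  live n5: {f}→{f}
  live n6: {f}→{f}
  live n7: {f}→{f}
  live n8: {f}→∅

live-out(n6) = ["f"]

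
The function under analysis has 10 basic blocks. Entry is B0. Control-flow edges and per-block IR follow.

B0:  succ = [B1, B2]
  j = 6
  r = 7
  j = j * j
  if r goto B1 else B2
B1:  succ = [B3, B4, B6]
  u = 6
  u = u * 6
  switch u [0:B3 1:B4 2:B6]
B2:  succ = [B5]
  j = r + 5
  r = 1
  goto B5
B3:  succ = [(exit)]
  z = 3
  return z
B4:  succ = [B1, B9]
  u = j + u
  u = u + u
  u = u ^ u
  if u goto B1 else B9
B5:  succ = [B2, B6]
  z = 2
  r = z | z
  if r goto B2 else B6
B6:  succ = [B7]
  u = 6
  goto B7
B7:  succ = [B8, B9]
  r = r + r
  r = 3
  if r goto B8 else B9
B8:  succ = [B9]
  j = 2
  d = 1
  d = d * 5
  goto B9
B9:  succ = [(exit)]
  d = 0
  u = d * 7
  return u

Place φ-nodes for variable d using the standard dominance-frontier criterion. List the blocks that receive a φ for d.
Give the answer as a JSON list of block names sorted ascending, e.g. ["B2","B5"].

idom tree: B1←B0 B2←B0 B3←B1 B4←B1 B5←B2 B6←B0 B7←B6 B8←B7 B9←B0
Dom at joins:
  B1: preds {B0,B4}: {B0} ∩ {B0,B1,B4} = {B0}; idom=B0
  B2: preds {B0,B5}: {B0} ∩ {B0,B2,B5} = {B0}; idom=B0
  B6: preds {B1,B5}: {B0,B1} ∩ {B0,B2,B5} = {B0}; idom=B0
  B9: preds {B4,B7,B8}: {B0,B1,B4} ∩ {B0,B6,B7} ∩ {B0,B6,B7,B8} = {B0}; idom=B0

DF derivation:
  join B1 pred B0: · stop@B0
  join B1 pred B4: B4→B1 stop@B0
  join B2 pred B0: · stop@B0
  join B2 pred B5: B5→B2 stop@B0
  join B6 pred B1: B1 stop@B0
  join B6 pred B5: B5→B2 stop@B0
  join B9 pred B4: B4→B1 stop@B0
  join B9 pred B7: B7→B6 stop@B0
  join B9 pred B8: B8→B7→B6 stop@B0
  DF(B0)=∅
  DF(B1)={B1,B6,B9}
  DF(B2)={B2,B6}
  DF(B3)=∅
  DF(B4)={B1,B9}
  DF(B5)={B2,B6}
  DF(B6)={B9}
  DF(B7)={B9}
  DF(B8)={B9}
  DF(B9)=∅

φ for d: defs {B8,B9}
  DF⁺ = {B9}

Answer: ["B9"]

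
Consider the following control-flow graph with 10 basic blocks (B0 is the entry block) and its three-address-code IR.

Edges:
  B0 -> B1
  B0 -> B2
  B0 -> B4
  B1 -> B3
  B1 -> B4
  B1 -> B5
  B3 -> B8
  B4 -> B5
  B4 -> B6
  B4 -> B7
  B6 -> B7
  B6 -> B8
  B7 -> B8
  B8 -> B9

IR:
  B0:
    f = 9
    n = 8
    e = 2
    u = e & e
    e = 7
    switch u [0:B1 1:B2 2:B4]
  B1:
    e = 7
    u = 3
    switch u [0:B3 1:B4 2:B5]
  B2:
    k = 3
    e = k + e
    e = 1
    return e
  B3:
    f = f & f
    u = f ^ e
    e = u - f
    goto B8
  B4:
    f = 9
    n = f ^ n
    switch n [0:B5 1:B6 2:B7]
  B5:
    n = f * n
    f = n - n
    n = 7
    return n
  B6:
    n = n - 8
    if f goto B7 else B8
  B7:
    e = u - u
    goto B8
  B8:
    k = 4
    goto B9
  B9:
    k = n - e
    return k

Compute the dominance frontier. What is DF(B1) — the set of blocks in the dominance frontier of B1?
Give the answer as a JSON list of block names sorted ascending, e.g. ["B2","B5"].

idom tree: B1←B0 B2←B0 B3←B1 B4←B0 B5←B0 B6←B4 B7←B4 B8←B0 B9←B8
Dom at joins:
  B4: preds {B0,B1}: {B0} ∩ {B0,B1} = {B0}; idom=B0
  B5: preds {B1,B4}: {B0,B1} ∩ {B0,B4} = {B0}; idom=B0
  B7: preds {B4,B6}: {B0,B4} ∩ {B0,B4,B6} = {B0,B4}; idom=B4
  B8: preds {B3,B6,B7}: {B0,B1,B3} ∩ {B0,B4,B6} ∩ {B0,B4,B7} = {B0}; idom=B0

DF derivation:
  join B4 pred B0: · stop@B0
  join B4 pred B1: B1 stop@B0
  join B5 pred B1: B1 stop@B0
  join B5 pred B4: B4 stop@B0
  join B7 pred B4: · stop@B4
  join B7 pred B6: B6 stop@B4
  join B8 pred B3: B3→B1 stop@B0
  join B8 pred B6: B6→B4 stop@B0
  join B8 pred B7: B7→B4 stop@B0
  B0: DF=∅
  B1: DF={B4,B5,B8}
  B2: DF=∅
  B3: DF={B8}
  B4: DF={B5,B8}
  B5: DF=∅
  B6: DF={B7,B8}
  B7: DF={B8}
  B8: DF=∅
  B9: DF=∅

DF(B1) = ["B4", "B5", "B8"]

Answer: ["B4", "B5", "B8"]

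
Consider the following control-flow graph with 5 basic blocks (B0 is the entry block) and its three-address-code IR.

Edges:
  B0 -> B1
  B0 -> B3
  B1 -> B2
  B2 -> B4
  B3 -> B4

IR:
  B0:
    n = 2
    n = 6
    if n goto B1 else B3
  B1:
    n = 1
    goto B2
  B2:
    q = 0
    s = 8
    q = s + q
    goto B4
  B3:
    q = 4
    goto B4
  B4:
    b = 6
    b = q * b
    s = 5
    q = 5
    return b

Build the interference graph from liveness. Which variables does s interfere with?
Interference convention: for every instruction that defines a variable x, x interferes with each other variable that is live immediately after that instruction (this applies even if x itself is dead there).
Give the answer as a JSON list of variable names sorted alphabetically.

Answer: ["b", "q"]

Analysis:
def/use:
  B0 def {n} use ∅
  B1 def {n} use ∅
  B2 def {q,s} use ∅
  B3 def {q} use ∅
  B4 def {b,q,s} use {q}

Live sets:
  B0: in=∅ out=∅
  B1: in=∅ out=∅
  B2: in=∅ out={q}
  B3: in=∅ out={q}
  B4: in={q} out=∅

Interference:
  b: {q,s}
  n: ∅
  q: {b,s}
  s: {b,q}

N(s) = ["b", "q"]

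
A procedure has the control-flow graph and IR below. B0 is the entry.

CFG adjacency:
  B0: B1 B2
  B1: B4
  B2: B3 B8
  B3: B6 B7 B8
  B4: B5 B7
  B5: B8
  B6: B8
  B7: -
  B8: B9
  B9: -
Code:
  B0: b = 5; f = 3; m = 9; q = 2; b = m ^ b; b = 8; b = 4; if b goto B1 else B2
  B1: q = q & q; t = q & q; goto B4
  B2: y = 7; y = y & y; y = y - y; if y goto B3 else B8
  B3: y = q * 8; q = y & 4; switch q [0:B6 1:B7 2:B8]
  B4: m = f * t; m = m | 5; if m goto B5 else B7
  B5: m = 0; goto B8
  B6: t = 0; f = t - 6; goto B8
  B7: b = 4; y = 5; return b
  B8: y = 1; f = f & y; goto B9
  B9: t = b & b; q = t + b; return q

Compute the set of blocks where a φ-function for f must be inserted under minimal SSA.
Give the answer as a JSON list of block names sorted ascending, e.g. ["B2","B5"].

Answer: ["B8"]

Working:
idom tree: B1←B0 B2←B0 B3←B2 B4←B1 B5←B4 B6←B3 B7←B0 B8←B0 B9←B8
Join-block Dom:
  B7: preds {B3,B4}: {B0,B2,B3} ∩ {B0,B1,B4} = {B0}; idom=B0
  B8: preds {B2,B3,B5,B6}: {B0,B2} ∩ {B0,B2,B3} ∩ {B0,B1,B4,B5} ∩ {B0,B2,B3,B6} = {B0}; idom=B0

DF derivation:
  B7←B3: walk B3→B2 to B0
  B7←B4: walk B4→B1 to B0
  B8←B2: walk B2 to B0
  B8←B3: walk B3→B2 to B0
  B8←B5: walk B5→B4→B1 to B0
  B8←B6: walk B6→B3→B2 to B0
  B0: DF=∅
  B1: DF={B7,B8}
  B2: DF={B7,B8}
  B3: DF={B7,B8}
  B4: DF={B7,B8}
  B5: DF={B8}
  B6: DF={B8}
  B7: DF=∅
  B8: DF=∅
  B9: DF=∅

φ for f: defs {B0,B6,B8}
  DF⁺ = {B8}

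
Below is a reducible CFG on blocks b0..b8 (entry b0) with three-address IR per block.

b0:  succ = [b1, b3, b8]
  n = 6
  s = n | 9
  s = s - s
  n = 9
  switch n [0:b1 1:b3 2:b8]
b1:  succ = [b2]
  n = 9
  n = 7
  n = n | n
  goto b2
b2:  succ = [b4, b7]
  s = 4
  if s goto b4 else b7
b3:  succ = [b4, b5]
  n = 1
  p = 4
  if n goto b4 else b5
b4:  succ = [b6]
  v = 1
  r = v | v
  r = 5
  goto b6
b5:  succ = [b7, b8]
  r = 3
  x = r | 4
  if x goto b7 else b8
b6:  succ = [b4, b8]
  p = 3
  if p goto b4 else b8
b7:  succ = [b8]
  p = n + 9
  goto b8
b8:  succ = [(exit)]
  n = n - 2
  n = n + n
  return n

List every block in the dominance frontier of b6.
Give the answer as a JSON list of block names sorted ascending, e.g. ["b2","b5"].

Answer: ["b4", "b8"]

Analysis:
idom tree: b1←b0 b2←b1 b3←b0 b4←b0 b5←b3 b6←b4 b7←b0 b8←b0
Dom at joins:
  b4: preds {b2,b3,b6}: {b0,b1,b2} ∩ {b0,b3} ∩ {b0,b4,b6} = {b0}; idom=b0
  b7: preds {b2,b5}: {b0,b1,b2} ∩ {b0,b3,b5} = {b0}; idom=b0
  b8: preds {b0,b5,b6,b7}: {b0} ∩ {b0,b3,b5} ∩ {b0,b4,b6} ∩ {b0,b7} = {b0}; idom=b0

DF derivation:
  b4←b2: walk b2→b1 to b0
  b4←b3: walk b3 to b0
  b4←b6: walk b6→b4 to b0
  b7←b2: walk b2→b1 to b0
  b7←b5: walk b5→b3 to b0
  b8←b0: walk · to b0
  b8←b5: walk b5→b3 to b0
  b8←b6: walk b6→b4 to b0
  b8←b7: walk b7 to b0
  DF(b0)=∅
  DF(b1)={b4,b7}
  DF(b2)={b4,b7}
  DF(b3)={b4,b7,b8}
  DF(b4)={b4,b8}
  DF(b5)={b7,b8}
  DF(b6)={b4,b8}
  DF(b7)={b8}
  DF(b8)=∅

DF(b6) = ["b4", "b8"]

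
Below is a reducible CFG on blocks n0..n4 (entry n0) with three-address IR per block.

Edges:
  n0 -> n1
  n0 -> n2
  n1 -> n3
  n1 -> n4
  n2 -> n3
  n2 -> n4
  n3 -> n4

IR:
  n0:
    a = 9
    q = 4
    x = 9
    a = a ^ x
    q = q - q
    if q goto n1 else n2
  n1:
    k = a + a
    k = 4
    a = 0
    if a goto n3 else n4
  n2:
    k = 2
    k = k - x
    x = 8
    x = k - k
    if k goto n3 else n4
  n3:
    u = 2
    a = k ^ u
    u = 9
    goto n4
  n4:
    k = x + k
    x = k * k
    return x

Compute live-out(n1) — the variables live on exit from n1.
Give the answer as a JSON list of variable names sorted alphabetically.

Answer: ["k", "x"]

Analysis:
Per-block:
  n0: {a,q,x} / ∅
  n1: {a,k} / {a}
  n2: {k,x} / {x}
  n3: {a,u} / {k}
  n4: {k,x} / {k,x}

Live sets:
  n0 li=∅ lo={a,x}
  n1 li={a,x} lo={k,x}
  n2 li={x} lo={k,x}
  n3 li={k,x} lo={k,x}
  n4 li={k,x} lo=∅

live-out(n1) = ["k", "x"]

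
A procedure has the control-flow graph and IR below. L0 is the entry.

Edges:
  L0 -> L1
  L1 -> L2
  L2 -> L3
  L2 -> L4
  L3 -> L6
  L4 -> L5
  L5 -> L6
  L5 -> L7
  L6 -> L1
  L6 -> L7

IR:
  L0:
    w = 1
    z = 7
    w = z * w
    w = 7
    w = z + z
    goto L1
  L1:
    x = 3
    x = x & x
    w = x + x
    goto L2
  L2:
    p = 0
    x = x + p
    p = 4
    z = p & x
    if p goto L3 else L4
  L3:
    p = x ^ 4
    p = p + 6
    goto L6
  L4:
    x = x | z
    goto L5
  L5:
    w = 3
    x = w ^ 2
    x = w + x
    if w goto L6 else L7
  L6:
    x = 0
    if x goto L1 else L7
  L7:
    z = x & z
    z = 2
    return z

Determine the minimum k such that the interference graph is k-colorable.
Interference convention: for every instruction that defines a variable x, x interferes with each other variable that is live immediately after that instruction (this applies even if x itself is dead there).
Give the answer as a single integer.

Answer: 3

Working:
Per-block:
  L0: {w,z} / ∅
  L1: {w,x} / ∅
  L2: {p,x,z} / {x}
  L3: {p} / {x}
  L4: {x} / {x,z}
  L5: {w,x} / ∅
  L6: {x} / ∅
  L7: {z} / {x,z}

Backward fixpoint:
  live L0: ∅→∅
  live L1: ∅→{x}
  live L2: {x}→{x,z}
  live L3: {x,z}→{z}
  live L4: {x,z}→{z}
  live L5: {z}→{x,z}
  live L6: {z}→{x,z}
  live L7: {x,z}→∅

Interference:
  p — {x,z}
  w — {x,z}
  x — {p,w,z}
  z — {p,w,x}

Registers:
  clique {p,x,z} ⇒ need ≥ 3
  3-colouring: r0={x}  r1={z}  r2={p,w}
  χ = 3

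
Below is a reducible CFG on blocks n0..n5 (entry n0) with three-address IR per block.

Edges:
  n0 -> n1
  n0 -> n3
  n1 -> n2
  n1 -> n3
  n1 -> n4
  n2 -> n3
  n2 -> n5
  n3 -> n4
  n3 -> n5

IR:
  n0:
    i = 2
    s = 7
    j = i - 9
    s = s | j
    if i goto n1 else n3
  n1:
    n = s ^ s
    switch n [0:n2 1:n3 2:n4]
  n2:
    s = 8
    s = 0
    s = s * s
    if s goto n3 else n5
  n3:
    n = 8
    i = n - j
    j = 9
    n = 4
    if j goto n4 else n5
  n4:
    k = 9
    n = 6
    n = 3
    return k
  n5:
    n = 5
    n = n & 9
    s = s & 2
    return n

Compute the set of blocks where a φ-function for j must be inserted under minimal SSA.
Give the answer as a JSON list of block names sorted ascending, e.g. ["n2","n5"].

idom tree: n1←n0 n2←n1 n3←n0 n4←n0 n5←n0
Dom∩ at merges:
  n3: preds {n0,n1,n2}: {n0} ∩ {n0,n1} ∩ {n0,n1,n2} = {n0}; idom=n0
  n4: preds {n1,n3}: {n0,n1} ∩ {n0,n3} = {n0}; idom=n0
  n5: preds {n2,n3}: {n0,n1,n2} ∩ {n0,n3} = {n0}; idom=n0

DF walk-up:
  n3←n0: walk · to n0
  n3←n1: walk n1 to n0
  n3←n2: walk n2→n1 to n0
  n4←n1: walk n1 to n0
  n4←n3: walk n3 to n0
  n5←n2: walk n2→n1 to n0
  n5←n3: walk n3 to n0
  n0 → ∅
  n1 → {n3,n4,n5}
  n2 → {n3,n5}
  n3 → {n4,n5}
  n4 → ∅
  n5 → ∅

φ for j: defs {n0,n3}
  DF⁺ = {n4,n5}

Answer: ["n4", "n5"]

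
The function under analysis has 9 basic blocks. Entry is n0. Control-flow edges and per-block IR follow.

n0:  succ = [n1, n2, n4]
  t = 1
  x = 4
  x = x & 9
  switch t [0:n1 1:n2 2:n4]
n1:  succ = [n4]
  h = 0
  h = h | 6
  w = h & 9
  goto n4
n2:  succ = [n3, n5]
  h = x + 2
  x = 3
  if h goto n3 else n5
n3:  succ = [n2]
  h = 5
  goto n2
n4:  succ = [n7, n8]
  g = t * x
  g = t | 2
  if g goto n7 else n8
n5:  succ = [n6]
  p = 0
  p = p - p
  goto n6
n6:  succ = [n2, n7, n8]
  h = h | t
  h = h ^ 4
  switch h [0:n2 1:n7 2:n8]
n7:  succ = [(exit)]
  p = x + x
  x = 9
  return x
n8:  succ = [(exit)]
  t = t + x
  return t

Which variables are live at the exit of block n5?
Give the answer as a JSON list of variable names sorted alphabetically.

Answer: ["h", "t", "x"]

Derivation:
Per-block:
  n0: def={t,x} ue=∅
  n1: def={h,w} ue=∅
  n2: def={h,x} ue={x}
  n3: def={h} ue=∅
  n4: def={g} ue={t,x}
  n5: def={p} ue=∅
  n6: def={h} ue={h,t}
  n7: def={p,x} ue={x}
  n8: def={t} ue={t,x}

Backward fixpoint:
  live n0: ∅→{t,x}
  live n1: {t,x}→{t,x}
  live n2: {t,x}→{h,t,x}
  live n3: {t,x}→{t,x}
  live n4: {t,x}→{t,x}
  live n5: {h,t,x}→{h,t,x}
  live n6: {h,t,x}→{t,x}
  live n7: {x}→∅
  live n8: {t,x}→∅

live-out(n5) = ["h", "t", "x"]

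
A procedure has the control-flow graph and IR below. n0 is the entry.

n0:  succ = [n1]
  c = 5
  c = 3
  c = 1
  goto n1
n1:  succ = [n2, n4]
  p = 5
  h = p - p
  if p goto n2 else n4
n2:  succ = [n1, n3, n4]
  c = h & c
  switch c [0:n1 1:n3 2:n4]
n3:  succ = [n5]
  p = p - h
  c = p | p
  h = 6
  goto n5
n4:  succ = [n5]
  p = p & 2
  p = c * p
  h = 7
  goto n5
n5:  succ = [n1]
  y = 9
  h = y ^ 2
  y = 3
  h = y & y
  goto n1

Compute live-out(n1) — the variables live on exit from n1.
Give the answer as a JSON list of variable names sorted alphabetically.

def/use:
  n0: {c} / ∅
  n1: {h,p} / ∅
  n2: {c} / {c,h}
  n3: {c,h,p} / {h,p}
  n4: {h,p} / {c,p}
  n5: {h,y} / ∅

Backward fixpoint:
  n0: in=∅ out={c}
  n1: in={c} out={c,h,p}
  n2: in={c,h,p} out={c,h,p}
  n3: in={h,p} out={c}
  n4: in={c,p} out={c}
  n5: in={c} out={c}

live-out(n1) = ["c", "h", "p"]

Answer: ["c", "h", "p"]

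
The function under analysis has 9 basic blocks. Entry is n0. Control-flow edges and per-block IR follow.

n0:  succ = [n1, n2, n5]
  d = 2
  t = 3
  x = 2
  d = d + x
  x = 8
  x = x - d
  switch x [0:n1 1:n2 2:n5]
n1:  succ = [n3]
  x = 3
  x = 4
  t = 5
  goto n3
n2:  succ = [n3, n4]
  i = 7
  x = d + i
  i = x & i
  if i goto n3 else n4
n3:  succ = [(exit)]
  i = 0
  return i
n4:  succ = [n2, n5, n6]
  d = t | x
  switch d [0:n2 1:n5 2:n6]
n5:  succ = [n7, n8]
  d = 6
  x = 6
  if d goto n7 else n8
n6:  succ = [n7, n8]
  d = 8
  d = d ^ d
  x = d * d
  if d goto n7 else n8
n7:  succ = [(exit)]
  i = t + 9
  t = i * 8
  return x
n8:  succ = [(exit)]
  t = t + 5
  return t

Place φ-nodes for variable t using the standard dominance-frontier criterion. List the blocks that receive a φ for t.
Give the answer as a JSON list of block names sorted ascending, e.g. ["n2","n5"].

Answer: ["n3"]

Working:
idom tree: n1←n0 n2←n0 n3←n0 n4←n2 n5←n0 n6←n4 n7←n0 n8←n0
Dom at joins:
  n2: preds {n0,n4}: {n0} ∩ {n0,n2,n4} = {n0}; idom=n0
  n3: preds {n1,n2}: {n0,n1} ∩ {n0,n2} = {n0}; idom=n0
  n5: preds {n0,n4}: {n0} ∩ {n0,n2,n4} = {n0}; idom=n0
  n7: preds {n5,n6}: {n0,n5} ∩ {n0,n2,n4,n6} = {n0}; idom=n0
  n8: preds {n5,n6}: {n0,n5} ∩ {n0,n2,n4,n6} = {n0}; idom=n0

Frontier:
  join n2 pred n0: · stop@n0
  join n2 pred n4: n4→n2 stop@n0
  join n3 pred n1: n1 stop@n0
  join n3 pred n2: n2 stop@n0
  join n5 pred n0: · stop@n0
  join n5 pred n4: n4→n2 stop@n0
  join n7 pred n5: n5 stop@n0
  join n7 pred n6: n6→n4→n2 stop@n0
  join n8 pred n5: n5 stop@n0
  join n8 pred n6: n6→n4→n2 stop@n0
  n0: DF=∅
  n1: DF={n3}
  n2: DF={n2,n3,n5,n7,n8}
  n3: DF=∅
  n4: DF={n2,n5,n7,n8}
  n5: DF={n7,n8}
  n6: DF={n7,n8}
  n7: DF=∅
  n8: DF=∅

φ for t: defs {n0,n1,n7,n8}
  DF⁺ = {n3}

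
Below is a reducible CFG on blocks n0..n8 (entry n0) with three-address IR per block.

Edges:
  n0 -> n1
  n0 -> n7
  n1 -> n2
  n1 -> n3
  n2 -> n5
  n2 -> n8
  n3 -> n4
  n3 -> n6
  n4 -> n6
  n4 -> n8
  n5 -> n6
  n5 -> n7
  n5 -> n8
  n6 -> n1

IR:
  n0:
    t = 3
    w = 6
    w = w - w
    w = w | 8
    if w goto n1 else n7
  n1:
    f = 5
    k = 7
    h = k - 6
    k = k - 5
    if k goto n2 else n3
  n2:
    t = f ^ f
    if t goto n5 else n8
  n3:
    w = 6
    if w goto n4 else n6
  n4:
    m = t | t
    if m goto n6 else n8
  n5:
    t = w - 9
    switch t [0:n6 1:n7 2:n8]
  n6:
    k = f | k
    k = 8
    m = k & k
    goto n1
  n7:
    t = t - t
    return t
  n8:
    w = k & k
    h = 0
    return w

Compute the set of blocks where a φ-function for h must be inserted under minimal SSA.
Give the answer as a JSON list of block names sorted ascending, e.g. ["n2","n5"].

Answer: ["n1", "n7"]

Derivation:
idom tree: n1←n0 n2←n1 n3←n1 n4←n3 n5←n2 n6←n1 n7←n0 n8←n1
Join-block Dom:
  n1: preds {n0,n6}: {n0} ∩ {n0,n1,n6} = {n0}; idom=n0
  n6: preds {n3,n4,n5}: {n0,n1,n3} ∩ {n0,n1,n3,n4} ∩ {n0,n1,n2,n5} = {n0,n1}; idom=n1
  n7: preds {n0,n5}: {n0} ∩ {n0,n1,n2,n5} = {n0}; idom=n0
  n8: preds {n2,n4,n5}: {n0,n1,n2} ∩ {n0,n1,n3,n4} ∩ {n0,n1,n2,n5} = {n0,n1}; idom=n1

DF walk-up:
  n1←n0: walk · to n0
  n1←n6: walk n6→n1 to n0
  n6←n3: walk n3 to n1
  n6←n4: walk n4→n3 to n1
  n6←n5: walk n5→n2 to n1
  n7←n0: walk · to n0
  n7←n5: walk n5→n2→n1 to n0
  n8←n2: walk n2 to n1
  n8←n4: walk n4→n3 to n1
  n8←n5: walk n5→n2 to n1
  DF(n0)=∅
  DF(n1)={n1,n7}
  DF(n2)={n6,n7,n8}
  DF(n3)={n6,n8}
  DF(n4)={n6,n8}
  DF(n5)={n6,n7,n8}
  DF(n6)={n1}
  DF(n7)=∅
  DF(n8)=∅

φ for h: defs {n1,n8}
  DF⁺ = {n1,n7}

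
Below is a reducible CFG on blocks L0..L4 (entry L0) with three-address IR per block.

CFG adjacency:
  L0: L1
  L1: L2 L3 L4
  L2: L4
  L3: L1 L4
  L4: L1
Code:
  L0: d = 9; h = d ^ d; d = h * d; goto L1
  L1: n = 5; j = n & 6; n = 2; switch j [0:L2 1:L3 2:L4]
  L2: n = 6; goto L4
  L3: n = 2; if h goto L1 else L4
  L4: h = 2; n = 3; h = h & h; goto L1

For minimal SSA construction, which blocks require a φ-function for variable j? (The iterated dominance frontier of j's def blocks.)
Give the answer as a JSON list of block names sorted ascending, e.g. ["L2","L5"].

Answer: ["L1"]

Analysis:
idom tree: L1←L0 L2←L1 L3←L1 L4←L1
Join-block Dom:
  L1: preds {L0,L3,L4}: {L0} ∩ {L0,L1,L3} ∩ {L0,L1,L4} = {L0}; idom=L0
  L4: preds {L1,L2,L3}: {L0,L1} ∩ {L0,L1,L2} ∩ {L0,L1,L3} = {L0,L1}; idom=L1

Frontier:
  join L1 pred L0: · stop@L0
  join L1 pred L3: L3→L1 stop@L0
  join L1 pred L4: L4→L1 stop@L0
  join L4 pred L1: · stop@L1
  join L4 pred L2: L2 stop@L1
  join L4 pred L3: L3 stop@L1
  DF(L0)=∅
  DF(L1)={L1}
  DF(L2)={L4}
  DF(L3)={L1,L4}
  DF(L4)={L1}

φ for j: defs {L1}
  DF⁺ = {L1}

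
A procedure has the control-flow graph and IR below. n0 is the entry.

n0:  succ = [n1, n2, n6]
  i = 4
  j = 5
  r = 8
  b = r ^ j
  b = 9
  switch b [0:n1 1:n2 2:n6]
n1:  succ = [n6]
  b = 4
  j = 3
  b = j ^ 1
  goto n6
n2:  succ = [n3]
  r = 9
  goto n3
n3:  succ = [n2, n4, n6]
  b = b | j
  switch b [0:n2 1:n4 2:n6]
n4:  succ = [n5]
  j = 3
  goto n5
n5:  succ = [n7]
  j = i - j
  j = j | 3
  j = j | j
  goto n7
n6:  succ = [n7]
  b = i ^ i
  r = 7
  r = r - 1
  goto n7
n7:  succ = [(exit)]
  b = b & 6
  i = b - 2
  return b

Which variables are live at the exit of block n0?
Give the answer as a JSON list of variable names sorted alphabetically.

Answer: ["b", "i", "j"]

Working:
def/use:
  n0: def={b,i,j,r} ue=∅
  n1: def={b,j} ue=∅
  n2: def={r} ue=∅
  n3: def={b} ue={b,j}
  n4: def={j} ue=∅
  n5: def={j} ue={i,j}
  n6: def={b,r} ue={i}
  n7: def={b,i} ue={b}

Backward fixpoint:
  n0: in=∅ out={b,i,j}
  n1: in={i} out={i}
  n2: in={b,i,j} out={b,i,j}
  n3: in={b,i,j} out={b,i,j}
  n4: in={b,i} out={b,i,j}
  n5: in={b,i,j} out={b}
  n6: in={i} out={b}
  n7: in={b} out=∅

live-out(n0) = ["b", "i", "j"]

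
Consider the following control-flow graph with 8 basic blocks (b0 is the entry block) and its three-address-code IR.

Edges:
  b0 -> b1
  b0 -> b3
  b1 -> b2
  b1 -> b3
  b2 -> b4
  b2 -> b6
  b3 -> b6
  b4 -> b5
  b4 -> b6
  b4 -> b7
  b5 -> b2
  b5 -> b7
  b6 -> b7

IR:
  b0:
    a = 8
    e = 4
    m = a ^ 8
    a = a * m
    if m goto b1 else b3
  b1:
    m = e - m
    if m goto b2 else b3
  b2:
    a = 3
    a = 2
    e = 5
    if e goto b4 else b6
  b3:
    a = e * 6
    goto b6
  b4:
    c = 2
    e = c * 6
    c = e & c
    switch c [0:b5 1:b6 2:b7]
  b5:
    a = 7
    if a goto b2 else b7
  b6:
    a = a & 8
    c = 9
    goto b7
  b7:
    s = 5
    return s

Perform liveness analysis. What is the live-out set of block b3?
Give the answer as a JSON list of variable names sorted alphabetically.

def/use:
  b0 def {a,e,m} use ∅
  b1 def {m} use {e,m}
  b2 def {a,e} use ∅
  b3 def {a} use {e}
  b4 def {c,e} use ∅
  b5 def {a} use ∅
  b6 def {a,c} use {a}
  b7 def {s} use ∅

Live sets:
  b0: in=∅ out={e,m}
  b1: in={e,m} out={e}
  b2: in=∅ out={a}
  b3: in={e} out={a}
  b4: in={a} out={a}
  b5: in=∅ out=∅
  b6: in={a} out=∅
  b7: in=∅ out=∅

live-out(b3) = ["a"]

Answer: ["a"]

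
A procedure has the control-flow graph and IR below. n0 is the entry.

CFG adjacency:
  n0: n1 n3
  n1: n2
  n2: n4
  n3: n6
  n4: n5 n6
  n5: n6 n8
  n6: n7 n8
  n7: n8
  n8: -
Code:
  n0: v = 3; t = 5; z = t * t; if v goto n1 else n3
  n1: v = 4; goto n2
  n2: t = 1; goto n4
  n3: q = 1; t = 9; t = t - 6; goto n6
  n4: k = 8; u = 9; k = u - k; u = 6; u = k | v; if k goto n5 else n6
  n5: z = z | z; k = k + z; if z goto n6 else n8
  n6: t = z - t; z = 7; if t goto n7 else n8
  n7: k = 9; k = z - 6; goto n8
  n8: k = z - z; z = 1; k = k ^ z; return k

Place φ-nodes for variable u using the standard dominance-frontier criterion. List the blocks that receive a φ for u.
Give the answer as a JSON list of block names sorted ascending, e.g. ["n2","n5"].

Answer: ["n6", "n8"]

Analysis:
idom tree: n1←n0 n2←n1 n3←n0 n4←n2 n5←n4 n6←n0 n7←n6 n8←n0
Dom∩ at merges:
  n6: preds {n3,n4,n5}: {n0,n3} ∩ {n0,n1,n2,n4} ∩ {n0,n1,n2,n4,n5} = {n0}; idom=n0
  n8: preds {n5,n6,n7}: {n0,n1,n2,n4,n5} ∩ {n0,n6} ∩ {n0,n6,n7} = {n0}; idom=n0

DF walk-up:
  n6←n3: walk n3 to n0
  n6←n4: walk n4→n2→n1 to n0
  n6←n5: walk n5→n4→n2→n1 to n0
  n8←n5: walk n5→n4→n2→n1 to n0
  n8←n6: walk n6 to n0
  n8←n7: walk n7→n6 to n0
  n0: DF=∅
  n1: DF={n6,n8}
  n2: DF={n6,n8}
  n3: DF={n6}
  n4: DF={n6,n8}
  n5: DF={n6,n8}
  n6: DF={n8}
  n7: DF={n8}
  n8: DF=∅

φ for u: defs {n4}
  DF⁺ = {n6,n8}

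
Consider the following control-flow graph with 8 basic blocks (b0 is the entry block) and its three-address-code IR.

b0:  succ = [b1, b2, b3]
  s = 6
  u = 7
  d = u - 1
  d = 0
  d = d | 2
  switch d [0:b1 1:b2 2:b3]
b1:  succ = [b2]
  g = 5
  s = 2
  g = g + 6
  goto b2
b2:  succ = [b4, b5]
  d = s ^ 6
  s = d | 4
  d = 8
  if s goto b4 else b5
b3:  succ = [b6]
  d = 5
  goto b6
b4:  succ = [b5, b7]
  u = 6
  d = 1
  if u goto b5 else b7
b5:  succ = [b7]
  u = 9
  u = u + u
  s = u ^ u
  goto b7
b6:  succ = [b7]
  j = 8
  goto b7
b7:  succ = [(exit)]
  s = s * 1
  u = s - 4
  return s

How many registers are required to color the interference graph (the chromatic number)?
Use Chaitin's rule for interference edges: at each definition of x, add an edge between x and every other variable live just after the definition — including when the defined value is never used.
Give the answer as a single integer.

def/use:
  b0: def={d,s,u} ue=∅
  b1: def={g,s} ue=∅
  b2: def={d,s} ue={s}
  b3: def={d} ue=∅
  b4: def={d,u} ue=∅
  b5: def={s,u} ue=∅
  b6: def={j} ue=∅
  b7: def={s,u} ue={s}

Live sets:
  b0: in=∅ out={s}
  b1: in=∅ out={s}
  b2: in={s} out={s}
  b3: in={s} out={s}
  b4: in={s} out={s}
  b5: in=∅ out={s}
  b6: in={s} out={s}
  b7: in={s} out=∅

Interfere edges:
  d↔{s,u}
  g↔{s}
  j↔{s}
  s↔{d,g,j,u}
  u↔{d,s}

Registers:
  clique {d,s,u} ⇒ need ≥ 3
  3-colouring: c0={s}  c1={d,g,j}  c2={u}
  χ = 3

Answer: 3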